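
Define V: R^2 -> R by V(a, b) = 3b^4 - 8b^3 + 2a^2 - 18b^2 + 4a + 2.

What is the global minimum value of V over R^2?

-135

V(a,b) separates as P(a) + Q(b) + 2, so its minimum is min P + min Q + 2.
P'(a) = 4a + 4 vanishes at a ∈ {-1}; Q'(b) = 12b(b - 3)(b + 1) vanishes at b ∈ {-1, 0, 3}.
Local minima of P (where P''>0): P(-1)=-2. Local minima of Q: Q(-1)=-7, Q(3)=-135.
So the global minimum of V is P(-1) + Q(3) + 2 = -2 − 135 + 2 = -135, attained at (-1, 3).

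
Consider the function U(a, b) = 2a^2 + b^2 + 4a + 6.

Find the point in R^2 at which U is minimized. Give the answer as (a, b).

U(a,b) separates as P(a) + Q(b) + 6, so its minimum is min P + min Q + 6.
P'(a) = 4a + 4 vanishes at a ∈ {-1}; Q'(b) = 2b vanishes at b ∈ {0}.
Local minima of P (where P''>0): P(-1)=-2. Local minima of Q: Q(0)=0.
So the global minimum of U is P(-1) + Q(0) + 6 = -2 + 0 + 6 = 4, attained at (-1, 0).

(-1, 0)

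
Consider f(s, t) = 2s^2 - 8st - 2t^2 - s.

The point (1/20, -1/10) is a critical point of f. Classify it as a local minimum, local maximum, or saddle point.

The Hessian of f is constant: H = [[4, -8], [-8, -4]].
det(H) = 4·(-4) − (-8)² = -80.
Since det(H) < 0, H is indefinite and the critical point is a saddle point.

saddle point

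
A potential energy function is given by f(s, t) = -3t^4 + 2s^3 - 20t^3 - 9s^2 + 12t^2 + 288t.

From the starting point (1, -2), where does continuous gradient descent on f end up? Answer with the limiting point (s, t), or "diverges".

f is separable, so gradient descent decouples: s follows -∂f/∂s, t follows -∂f/∂t.
∂f/∂s = 6s(s - 3); at s=1 this is -12, so s increases.
∂f/∂t = -12(t - 2)(t + 3)(t + 4); at t=-2 this is 96, so t decreases.
s converges to its nearest critical value 3 (a local min of the s-part); t converges to -3. The iterate converges to (3, -3).

(3, -3)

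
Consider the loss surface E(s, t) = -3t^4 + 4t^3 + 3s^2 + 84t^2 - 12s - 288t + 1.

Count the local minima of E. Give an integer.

E separates as a function of s plus a function of t, so ∇E=0 decouples.
∂E/∂s = 6(s - 2) = 0 at s ∈ {2}; ∂E/∂t = -12(t - 3)(t - 2)(t + 4) = 0 at t ∈ {-4, 2, 3}.
The Hessian is diagonal: diag(E_ss, E_tt). Second derivatives: E_ss(2)=6; E_tt(-4)=-504, E_tt(2)=72, E_tt(3)=-84.
Local minima occur where both diagonal entries positive: (2, 2). Count: 1.

1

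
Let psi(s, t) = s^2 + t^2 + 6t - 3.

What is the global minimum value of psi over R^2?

-12

psi(s,t) separates as P(s) + Q(t) − 3, so its minimum is min P + min Q − 3.
P'(s) = 2s vanishes at s ∈ {0}; Q'(t) = 2(t + 3) vanishes at t ∈ {-3}.
Local minima of P (where P''>0): P(0)=0. Local minima of Q: Q(-3)=-9.
So the global minimum of psi is P(0) + Q(-3) − 3 = 0 − 9 − 3 = -12, attained at (0, -3).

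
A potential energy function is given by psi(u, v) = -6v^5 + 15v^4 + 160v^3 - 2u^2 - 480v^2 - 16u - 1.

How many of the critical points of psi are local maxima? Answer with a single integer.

psi separates as a function of u plus a function of v, so ∇psi=0 decouples.
∂psi/∂u = -4(u + 4) = 0 at u ∈ {-4}; ∂psi/∂v = -30v(v - 4)(v - 2)(v + 4) = 0 at v ∈ {-4, 0, 2, 4}.
The Hessian is diagonal: diag(psi_uu, psi_vv). Second derivatives: psi_uu(-4)=-4; psi_vv(-4)=5760, psi_vv(0)=-960, psi_vv(2)=720, psi_vv(4)=-1920.
Local maxima occur where both diagonal entries negative: (-4, 0), (-4, 4). Count: 2.

2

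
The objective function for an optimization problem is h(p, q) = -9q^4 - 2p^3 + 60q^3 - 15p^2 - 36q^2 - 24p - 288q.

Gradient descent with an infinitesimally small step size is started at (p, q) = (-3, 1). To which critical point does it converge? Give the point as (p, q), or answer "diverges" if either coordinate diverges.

(-4, 2)

h is separable, so gradient descent decouples: p follows -∂h/∂p, q follows -∂h/∂q.
∂h/∂p = -6(p + 1)(p + 4); at p=-3 this is 12, so p decreases.
∂h/∂q = -36(q - 4)(q - 2)(q + 1); at q=1 this is -216, so q increases.
p converges to its nearest critical value -4 (a local min of the p-part); q converges to 2. The iterate converges to (-4, 2).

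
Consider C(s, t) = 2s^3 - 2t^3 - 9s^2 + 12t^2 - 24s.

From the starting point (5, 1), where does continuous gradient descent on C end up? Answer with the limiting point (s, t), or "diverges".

C is separable, so gradient descent decouples: s follows -∂C/∂s, t follows -∂C/∂t.
∂C/∂s = 6(s - 4)(s + 1); at s=5 this is 36, so s decreases.
∂C/∂t = -6t(t - 4); at t=1 this is 18, so t decreases.
s converges to its nearest critical value 4 (a local min of the s-part); t converges to 0. The iterate converges to (4, 0).

(4, 0)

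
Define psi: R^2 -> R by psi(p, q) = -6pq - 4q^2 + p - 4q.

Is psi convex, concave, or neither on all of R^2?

neither

psi is quadratic, so its Hessian is the constant matrix H = [[0, -6], [-6, -8]].
det(H) = -36, tr(H) = -8.
det(H) < 0, so H is indefinite: neither convex nor concave.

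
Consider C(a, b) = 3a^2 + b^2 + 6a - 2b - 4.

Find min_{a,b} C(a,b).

C(a,b) separates as P(a) + Q(b) − 4, so its minimum is min P + min Q − 4.
P'(a) = 6a + 6 vanishes at a ∈ {-1}; Q'(b) = 2b - 2 vanishes at b ∈ {1}.
Local minima of P (where P''>0): P(-1)=-3. Local minima of Q: Q(1)=-1.
So the global minimum of C is P(-1) + Q(1) − 4 = -3 − 1 − 4 = -8, attained at (-1, 1).

-8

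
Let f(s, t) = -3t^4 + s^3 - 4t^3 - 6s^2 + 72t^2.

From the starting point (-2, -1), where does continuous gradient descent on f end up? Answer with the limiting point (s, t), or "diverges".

diverges

f is separable, so gradient descent decouples: s follows -∂f/∂s, t follows -∂f/∂t.
∂f/∂s = 3s(s - 4); at s=-2 this is 36, so s decreases.
∂f/∂t = -12t(t - 3)(t + 4); at t=-1 this is -144, so t increases.
The s-coordinate has no critical point in that direction and runs off to infinity.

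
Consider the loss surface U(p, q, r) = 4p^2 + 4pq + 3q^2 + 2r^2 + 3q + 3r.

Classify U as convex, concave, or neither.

convex

U is quadratic, so its Hessian is the constant matrix H = [[8, 4, 0], [4, 6, 0], [0, 0, 4]].
Leading principal minors: 8, 32, 128.
All positive ⇒ H ≻ 0 ⇒ convex.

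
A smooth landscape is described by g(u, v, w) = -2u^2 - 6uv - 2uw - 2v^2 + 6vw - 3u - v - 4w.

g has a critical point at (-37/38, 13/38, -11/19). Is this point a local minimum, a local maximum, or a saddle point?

The Hessian is constant: H = [[-4, -6, -2], [-6, -4, 6], [-2, 6, 0]].
Leading principal minors: Δ₁ = -4, Δ₂ = -20, Δ₃ = 304.
The minors fit neither the all-positive nor the alternating-sign pattern, so H is indefinite: a saddle point.

saddle point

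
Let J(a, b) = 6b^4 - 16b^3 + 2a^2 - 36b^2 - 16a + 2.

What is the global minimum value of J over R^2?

J(a,b) separates as P(a) + Q(b) + 2, so its minimum is min P + min Q + 2.
P'(a) = 4a - 16 vanishes at a ∈ {4}; Q'(b) = 24b(b - 3)(b + 1) vanishes at b ∈ {-1, 0, 3}.
Local minima of P (where P''>0): P(4)=-32. Local minima of Q: Q(-1)=-14, Q(3)=-270.
So the global minimum of J is P(4) + Q(3) + 2 = -32 − 270 + 2 = -300, attained at (4, 3).

-300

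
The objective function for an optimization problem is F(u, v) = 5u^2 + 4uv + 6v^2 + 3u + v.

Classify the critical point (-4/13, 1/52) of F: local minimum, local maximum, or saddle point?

local minimum

The Hessian of F is constant: H = [[10, 4], [4, 12]].
det(H) = 10·12 − 4² = 104.
det(H) > 0 and tr(H) = 22 > 0, so H is positive definite and the point is a local minimum.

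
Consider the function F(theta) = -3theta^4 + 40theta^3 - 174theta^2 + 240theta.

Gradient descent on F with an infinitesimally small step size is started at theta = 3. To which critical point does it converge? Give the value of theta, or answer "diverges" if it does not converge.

4

F'(theta) = -12(theta - 5)(theta - 4)(theta - 1), so F'(3) = -48.
Gradient descent moves in the -F' direction, i.e. theta is increasing.
The nearest critical point in that direction is theta = 4, where F'' = 36 > 0 (a local minimum). The iterate converges there.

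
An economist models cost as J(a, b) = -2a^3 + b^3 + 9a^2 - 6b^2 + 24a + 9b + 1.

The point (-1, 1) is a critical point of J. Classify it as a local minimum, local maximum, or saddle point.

The mixed partial ∂²J/∂a∂b is 0, so the Hessian at any point is diag(J_aa, J_bb) = diag(6(-2a + 3), 6(b - 2)).
At (-1, 1): H = diag(30, -6).
The eigenvalues have opposite signs, so H is indefinite: a saddle point.

saddle point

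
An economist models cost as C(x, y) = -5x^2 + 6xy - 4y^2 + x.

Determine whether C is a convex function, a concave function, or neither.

concave

C is quadratic, so its Hessian is the constant matrix H = [[-10, 6], [6, -8]].
det(H) = 44, tr(H) = -18.
det(H) > 0 and tr(H) < 0, so H is negative definite everywhere: concave.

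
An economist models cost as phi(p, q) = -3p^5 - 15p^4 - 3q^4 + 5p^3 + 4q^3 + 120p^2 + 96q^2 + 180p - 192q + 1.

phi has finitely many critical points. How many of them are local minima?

2

phi separates as a function of p plus a function of q, so ∇phi=0 decouples.
∂phi/∂p = -15(p - 2)(p + 1)(p + 2)(p + 3) = 0 at p ∈ {-3, -2, -1, 2}; ∂phi/∂q = -12(q - 4)(q - 1)(q + 4) = 0 at q ∈ {-4, 1, 4}.
The Hessian is diagonal: diag(phi_pp, phi_qq). Second derivatives: phi_pp(-3)=150, phi_pp(-2)=-60, phi_pp(-1)=90, phi_pp(2)=-900; phi_qq(-4)=-480, phi_qq(1)=180, phi_qq(4)=-288.
Local minima occur where both diagonal entries positive: (-3, 1), (-1, 1). Count: 2.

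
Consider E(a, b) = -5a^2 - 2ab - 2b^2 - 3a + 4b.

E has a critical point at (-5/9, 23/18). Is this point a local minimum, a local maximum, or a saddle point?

The Hessian of E is constant: H = [[-10, -2], [-2, -4]].
det(H) = (-10)·(-4) − (-2)² = 36.
det(H) > 0 and tr(H) = -14 < 0, so H is negative definite and the point is a local maximum.

local maximum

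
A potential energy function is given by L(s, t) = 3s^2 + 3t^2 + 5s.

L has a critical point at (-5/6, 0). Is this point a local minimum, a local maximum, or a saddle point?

local minimum

The Hessian of L is constant: H = [[6, 0], [0, 6]].
det(H) = 6·6 − 0² = 36.
det(H) > 0 and tr(H) = 12 > 0, so H is positive definite and the point is a local minimum.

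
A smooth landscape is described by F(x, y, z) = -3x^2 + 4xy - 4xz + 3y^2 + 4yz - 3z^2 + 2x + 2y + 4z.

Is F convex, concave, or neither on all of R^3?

neither

F is quadratic, so its Hessian is the constant matrix H = [[-6, 4, -4], [4, 6, 4], [-4, 4, -6]].
Leading principal minors: -6, -52, 184.
Neither pattern holds ⇒ H is indefinite ⇒ neither convex nor concave.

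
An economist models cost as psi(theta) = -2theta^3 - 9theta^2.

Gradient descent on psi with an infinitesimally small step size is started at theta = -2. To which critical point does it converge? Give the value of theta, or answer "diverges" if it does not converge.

psi'(theta) = -6theta(theta + 3), so psi'(-2) = 12.
Gradient descent moves in the -psi' direction, i.e. theta is decreasing.
The nearest critical point in that direction is theta = -3, where psi'' = 18 > 0 (a local minimum). The iterate converges there.

-3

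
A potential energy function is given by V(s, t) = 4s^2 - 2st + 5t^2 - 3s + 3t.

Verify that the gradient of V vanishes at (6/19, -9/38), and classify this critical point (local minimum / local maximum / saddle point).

∇V = (8s - 2t - 3, -2s + 10t + 3); substituting (6/19, -9/38) gives ∇V = (0, 0), so (6/19, -9/38) is indeed a critical point.
The Hessian of V is constant: H = [[8, -2], [-2, 10]].
det(H) = 8·10 − (-2)² = 76.
det(H) > 0 and tr(H) = 18 > 0, so H is positive definite and the point is a local minimum.

local minimum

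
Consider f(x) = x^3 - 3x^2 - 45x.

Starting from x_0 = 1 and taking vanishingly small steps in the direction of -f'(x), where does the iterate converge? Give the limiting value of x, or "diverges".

f'(x) = 3(x - 5)(x + 3), so f'(1) = -48.
Gradient descent moves in the -f' direction, i.e. x is increasing.
The nearest critical point in that direction is x = 5, where f'' = 24 > 0 (a local minimum). The iterate converges there.

5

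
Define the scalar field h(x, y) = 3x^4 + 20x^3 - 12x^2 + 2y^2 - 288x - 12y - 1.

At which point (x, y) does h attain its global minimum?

(2, 3)

h(x,y) separates as P(x) + Q(y) − 1, so its minimum is min P + min Q − 1.
P'(x) = 12(x - 2)(x + 3)(x + 4) vanishes at x ∈ {-4, -3, 2}; Q'(y) = 4y - 12 vanishes at y ∈ {3}.
Local minima of P (where P''>0): P(-4)=448, P(2)=-416. Local minima of Q: Q(3)=-18.
So the global minimum of h is P(2) + Q(3) − 1 = -416 − 18 − 1 = -435, attained at (2, 3).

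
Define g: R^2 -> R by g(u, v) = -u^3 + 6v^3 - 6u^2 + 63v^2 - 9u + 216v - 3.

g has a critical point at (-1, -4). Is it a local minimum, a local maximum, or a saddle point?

local maximum

The mixed partial ∂²g/∂u∂v is 0, so the Hessian at any point is diag(g_uu, g_vv) = diag(-6(u + 2), 18(2v + 7)).
At (-1, -4): H = diag(-6, -18).
Both eigenvalues are negative, so H is negative definite: a local maximum.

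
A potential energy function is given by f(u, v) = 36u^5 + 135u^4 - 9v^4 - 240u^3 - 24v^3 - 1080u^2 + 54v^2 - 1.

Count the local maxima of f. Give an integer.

f separates as a function of u plus a function of v, so ∇f=0 decouples.
∂f/∂u = 180u(u - 2)(u + 2)(u + 3) = 0 at u ∈ {-3, -2, 0, 2}; ∂f/∂v = -36v(v - 1)(v + 3) = 0 at v ∈ {-3, 0, 1}.
The Hessian is diagonal: diag(f_uu, f_vv). Second derivatives: f_uu(-3)=-2700, f_uu(-2)=1440, f_uu(0)=-2160, f_uu(2)=7200; f_vv(-3)=-432, f_vv(0)=108, f_vv(1)=-144.
Local maxima occur where both diagonal entries negative: (-3, -3), (-3, 1), (0, -3), (0, 1). Count: 4.

4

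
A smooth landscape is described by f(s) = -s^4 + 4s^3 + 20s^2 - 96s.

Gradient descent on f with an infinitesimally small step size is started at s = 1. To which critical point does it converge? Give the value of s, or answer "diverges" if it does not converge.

f'(s) = -4(s - 4)(s - 2)(s + 3), so f'(1) = -48.
Gradient descent moves in the -f' direction, i.e. s is increasing.
The nearest critical point in that direction is s = 2, where f'' = 40 > 0 (a local minimum). The iterate converges there.

2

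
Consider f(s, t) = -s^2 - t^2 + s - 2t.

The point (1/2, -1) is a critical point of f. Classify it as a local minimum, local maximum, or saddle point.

The Hessian of f is constant: H = [[-2, 0], [0, -2]].
det(H) = (-2)·(-2) − 0² = 4.
det(H) > 0 and tr(H) = -4 < 0, so H is negative definite and the point is a local maximum.

local maximum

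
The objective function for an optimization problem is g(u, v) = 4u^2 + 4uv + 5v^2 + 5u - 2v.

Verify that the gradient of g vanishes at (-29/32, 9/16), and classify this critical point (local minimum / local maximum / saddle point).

∇g = (8u + 4v + 5, 4u + 10v - 2); substituting (-29/32, 9/16) gives ∇g = (0, 0), so (-29/32, 9/16) is indeed a critical point.
The Hessian of g is constant: H = [[8, 4], [4, 10]].
det(H) = 8·10 − 4² = 64.
det(H) > 0 and tr(H) = 18 > 0, so H is positive definite and the point is a local minimum.

local minimum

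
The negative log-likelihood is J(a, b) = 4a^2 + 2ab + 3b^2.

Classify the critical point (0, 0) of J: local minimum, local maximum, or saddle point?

The Hessian of J is constant: H = [[8, 2], [2, 6]].
det(H) = 8·6 − 2² = 44.
det(H) > 0 and tr(H) = 14 > 0, so H is positive definite and the point is a local minimum.

local minimum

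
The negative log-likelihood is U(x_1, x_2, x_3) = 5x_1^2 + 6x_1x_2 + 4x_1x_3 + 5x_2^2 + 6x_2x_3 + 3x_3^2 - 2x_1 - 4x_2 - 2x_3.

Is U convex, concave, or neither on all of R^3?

U is quadratic, so its Hessian is the constant matrix H = [[10, 6, 4], [6, 10, 6], [4, 6, 6]].
Leading principal minors: 10, 64, 152.
All positive ⇒ H ≻ 0 ⇒ convex.

convex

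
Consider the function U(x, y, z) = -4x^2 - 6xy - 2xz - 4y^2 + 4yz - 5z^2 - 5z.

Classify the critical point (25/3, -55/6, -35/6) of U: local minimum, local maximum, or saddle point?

local maximum

The Hessian is constant: H = [[-8, -6, -2], [-6, -8, 4], [-2, 4, -10]].
Leading principal minors: Δ₁ = -8, Δ₂ = 28, Δ₃ = -24.
The minors alternate sign starting negative (−, +, −), so H is negative definite: a local maximum.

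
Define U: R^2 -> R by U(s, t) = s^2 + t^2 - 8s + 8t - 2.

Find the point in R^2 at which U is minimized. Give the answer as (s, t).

(4, -4)

U(s,t) separates as P(s) + Q(t) − 2, so its minimum is min P + min Q − 2.
P'(s) = 2s - 8 vanishes at s ∈ {4}; Q'(t) = 2(t + 4) vanishes at t ∈ {-4}.
Local minima of P (where P''>0): P(4)=-16. Local minima of Q: Q(-4)=-16.
So the global minimum of U is P(4) + Q(-4) − 2 = -16 − 16 − 2 = -34, attained at (4, -4).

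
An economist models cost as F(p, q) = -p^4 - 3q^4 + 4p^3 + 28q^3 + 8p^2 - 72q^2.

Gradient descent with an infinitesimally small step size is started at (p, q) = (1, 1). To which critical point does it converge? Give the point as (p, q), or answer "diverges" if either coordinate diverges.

F is separable, so gradient descent decouples: p follows -∂F/∂p, q follows -∂F/∂q.
∂F/∂p = -4p(p - 4)(p + 1); at p=1 this is 24, so p decreases.
∂F/∂q = -12q(q - 4)(q - 3); at q=1 this is -72, so q increases.
p converges to its nearest critical value 0 (a local min of the p-part); q converges to 3. The iterate converges to (0, 3).

(0, 3)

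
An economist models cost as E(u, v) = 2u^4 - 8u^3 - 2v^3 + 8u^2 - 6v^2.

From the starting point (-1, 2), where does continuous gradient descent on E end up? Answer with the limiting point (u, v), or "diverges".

diverges

E is separable, so gradient descent decouples: u follows -∂E/∂u, v follows -∂E/∂v.
∂E/∂u = 8u(u - 2)(u - 1); at u=-1 this is -48, so u increases.
∂E/∂v = -6v(v + 2); at v=2 this is -48, so v increases.
The v-coordinate has no critical point in that direction and runs off to infinity.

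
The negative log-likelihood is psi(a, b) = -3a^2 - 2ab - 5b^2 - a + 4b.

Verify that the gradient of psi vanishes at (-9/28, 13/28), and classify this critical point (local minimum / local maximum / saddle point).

local maximum

∇psi = (-6a - 2b - 1, -2a - 10b + 4); substituting (-9/28, 13/28) gives ∇psi = (0, 0), so (-9/28, 13/28) is indeed a critical point.
The Hessian of psi is constant: H = [[-6, -2], [-2, -10]].
det(H) = (-6)·(-10) − (-2)² = 56.
det(H) > 0 and tr(H) = -16 < 0, so H is negative definite and the point is a local maximum.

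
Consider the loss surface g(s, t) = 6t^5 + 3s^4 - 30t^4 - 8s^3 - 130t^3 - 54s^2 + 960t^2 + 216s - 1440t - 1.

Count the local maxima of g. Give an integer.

g separates as a function of s plus a function of t, so ∇g=0 decouples.
∂g/∂s = 12(s - 3)(s - 2)(s + 3) = 0 at s ∈ {-3, 2, 3}; ∂g/∂t = 30(t - 4)(t - 3)(t - 1)(t + 4) = 0 at t ∈ {-4, 1, 3, 4}.
The Hessian is diagonal: diag(g_ss, g_tt). Second derivatives: g_ss(-3)=360, g_ss(2)=-60, g_ss(3)=72; g_tt(-4)=-8400, g_tt(1)=900, g_tt(3)=-420, g_tt(4)=720.
Local maxima occur where both diagonal entries negative: (2, -4), (2, 3). Count: 2.

2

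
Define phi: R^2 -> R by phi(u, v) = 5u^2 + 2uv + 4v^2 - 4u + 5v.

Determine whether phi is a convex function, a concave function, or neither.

phi is quadratic, so its Hessian is the constant matrix H = [[10, 2], [2, 8]].
det(H) = 76, tr(H) = 18.
det(H) > 0 and tr(H) > 0, so H is positive definite everywhere: convex.

convex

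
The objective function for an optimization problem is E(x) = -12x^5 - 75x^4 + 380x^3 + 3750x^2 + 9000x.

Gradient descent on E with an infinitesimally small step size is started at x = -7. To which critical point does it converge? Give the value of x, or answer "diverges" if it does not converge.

-5

E'(x) = -60(x - 5)(x + 2)(x + 3)(x + 5), so E'(-7) = -28800.
Gradient descent moves in the -E' direction, i.e. x is increasing.
The nearest critical point in that direction is x = -5, where E'' = 3600 > 0 (a local minimum). The iterate converges there.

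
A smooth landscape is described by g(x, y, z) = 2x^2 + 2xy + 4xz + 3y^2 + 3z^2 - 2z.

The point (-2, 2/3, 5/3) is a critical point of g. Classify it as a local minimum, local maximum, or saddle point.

local minimum

The Hessian is constant: H = [[4, 2, 4], [2, 6, 0], [4, 0, 6]].
Leading principal minors: Δ₁ = 4, Δ₂ = 20, Δ₃ = 24.
All leading minors are positive, so H is positive definite: a local minimum.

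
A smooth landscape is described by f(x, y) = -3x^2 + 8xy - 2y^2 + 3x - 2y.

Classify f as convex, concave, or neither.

f is quadratic, so its Hessian is the constant matrix H = [[-6, 8], [8, -4]].
det(H) = -40, tr(H) = -10.
det(H) < 0, so H is indefinite: neither convex nor concave.

neither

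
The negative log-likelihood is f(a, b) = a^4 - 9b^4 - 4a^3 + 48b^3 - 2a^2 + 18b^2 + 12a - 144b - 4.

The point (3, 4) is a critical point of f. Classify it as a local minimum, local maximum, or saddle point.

The mixed partial ∂²f/∂a∂b is 0, so the Hessian at any point is diag(f_aa, f_bb) = diag(4(3a^2 - 6a - 1), 36(-3b^2 + 8b + 1)).
At (3, 4): H = diag(32, -540).
The eigenvalues have opposite signs, so H is indefinite: a saddle point.

saddle point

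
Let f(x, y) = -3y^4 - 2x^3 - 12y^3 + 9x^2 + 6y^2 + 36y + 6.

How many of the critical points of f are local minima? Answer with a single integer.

1

f separates as a function of x plus a function of y, so ∇f=0 decouples.
∂f/∂x = -6x(x - 3) = 0 at x ∈ {0, 3}; ∂f/∂y = -12(y - 1)(y + 1)(y + 3) = 0 at y ∈ {-3, -1, 1}.
The Hessian is diagonal: diag(f_xx, f_yy). Second derivatives: f_xx(0)=18, f_xx(3)=-18; f_yy(-3)=-96, f_yy(-1)=48, f_yy(1)=-96.
Local minima occur where both diagonal entries positive: (0, -1). Count: 1.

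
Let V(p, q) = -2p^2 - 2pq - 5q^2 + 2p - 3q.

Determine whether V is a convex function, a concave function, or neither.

V is quadratic, so its Hessian is the constant matrix H = [[-4, -2], [-2, -10]].
det(H) = 36, tr(H) = -14.
det(H) > 0 and tr(H) < 0, so H is negative definite everywhere: concave.

concave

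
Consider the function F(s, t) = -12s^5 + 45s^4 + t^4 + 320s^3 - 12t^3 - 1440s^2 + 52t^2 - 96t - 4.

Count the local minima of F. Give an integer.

4

F separates as a function of s plus a function of t, so ∇F=0 decouples.
∂F/∂s = -60s(s - 4)(s - 3)(s + 4) = 0 at s ∈ {-4, 0, 3, 4}; ∂F/∂t = 4(t - 4)(t - 3)(t - 2) = 0 at t ∈ {2, 3, 4}.
The Hessian is diagonal: diag(F_ss, F_tt). Second derivatives: F_ss(-4)=13440, F_ss(0)=-2880, F_ss(3)=1260, F_ss(4)=-1920; F_tt(2)=8, F_tt(3)=-4, F_tt(4)=8.
Local minima occur where both diagonal entries positive: (-4, 2), (-4, 4), (3, 2), (3, 4). Count: 4.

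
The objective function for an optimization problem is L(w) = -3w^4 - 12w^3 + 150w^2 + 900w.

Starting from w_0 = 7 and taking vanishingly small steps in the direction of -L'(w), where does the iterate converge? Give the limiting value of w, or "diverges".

diverges

L'(w) = -12(w - 5)(w + 3)(w + 5), so L'(7) = -2880.
Gradient descent moves in the -L' direction, i.e. w is increasing.
There is no critical point above w=7, and L' keeps the same sign, so the iterate runs off to +∞.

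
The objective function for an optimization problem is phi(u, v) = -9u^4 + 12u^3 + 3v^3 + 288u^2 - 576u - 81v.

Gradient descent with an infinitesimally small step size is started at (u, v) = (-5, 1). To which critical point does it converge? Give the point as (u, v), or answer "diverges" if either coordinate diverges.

diverges

phi is separable, so gradient descent decouples: u follows -∂phi/∂u, v follows -∂phi/∂v.
∂phi/∂u = -36(u - 4)(u - 1)(u + 4); at u=-5 this is 1944, so u decreases.
∂phi/∂v = 9(v - 3)(v + 3); at v=1 this is -72, so v increases.
The u-coordinate has no critical point in that direction and runs off to infinity.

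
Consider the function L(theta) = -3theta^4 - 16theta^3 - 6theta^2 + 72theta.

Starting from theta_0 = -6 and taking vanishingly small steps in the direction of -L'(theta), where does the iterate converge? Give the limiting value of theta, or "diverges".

L'(theta) = -12(theta - 1)(theta + 2)(theta + 3), so L'(-6) = 1008.
Gradient descent moves in the -L' direction, i.e. theta is decreasing.
There is no critical point below theta=-6, and L' keeps the same sign, so the iterate runs off to −∞.

diverges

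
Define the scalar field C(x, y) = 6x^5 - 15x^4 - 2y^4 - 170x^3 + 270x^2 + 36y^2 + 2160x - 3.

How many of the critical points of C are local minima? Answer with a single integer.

C separates as a function of x plus a function of y, so ∇C=0 decouples.
∂C/∂x = 30(x - 4)(x - 3)(x + 2)(x + 3) = 0 at x ∈ {-3, -2, 3, 4}; ∂C/∂y = -8y(y - 3)(y + 3) = 0 at y ∈ {-3, 0, 3}.
The Hessian is diagonal: diag(C_xx, C_yy). Second derivatives: C_xx(-3)=-1260, C_xx(-2)=900, C_xx(3)=-900, C_xx(4)=1260; C_yy(-3)=-144, C_yy(0)=72, C_yy(3)=-144.
Local minima occur where both diagonal entries positive: (-2, 0), (4, 0). Count: 2.

2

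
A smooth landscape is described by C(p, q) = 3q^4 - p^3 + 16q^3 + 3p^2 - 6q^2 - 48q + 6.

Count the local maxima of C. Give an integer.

1

C separates as a function of p plus a function of q, so ∇C=0 decouples.
∂C/∂p = -3p(p - 2) = 0 at p ∈ {0, 2}; ∂C/∂q = 12(q - 1)(q + 1)(q + 4) = 0 at q ∈ {-4, -1, 1}.
The Hessian is diagonal: diag(C_pp, C_qq). Second derivatives: C_pp(0)=6, C_pp(2)=-6; C_qq(-4)=180, C_qq(-1)=-72, C_qq(1)=120.
Local maxima occur where both diagonal entries negative: (2, -1). Count: 1.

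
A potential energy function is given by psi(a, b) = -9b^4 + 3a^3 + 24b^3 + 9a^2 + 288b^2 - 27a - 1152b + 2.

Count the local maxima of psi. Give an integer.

psi separates as a function of a plus a function of b, so ∇psi=0 decouples.
∂psi/∂a = 9(a - 1)(a + 3) = 0 at a ∈ {-3, 1}; ∂psi/∂b = -36(b - 4)(b - 2)(b + 4) = 0 at b ∈ {-4, 2, 4}.
The Hessian is diagonal: diag(psi_aa, psi_bb). Second derivatives: psi_aa(-3)=-36, psi_aa(1)=36; psi_bb(-4)=-1728, psi_bb(2)=432, psi_bb(4)=-576.
Local maxima occur where both diagonal entries negative: (-3, -4), (-3, 4). Count: 2.

2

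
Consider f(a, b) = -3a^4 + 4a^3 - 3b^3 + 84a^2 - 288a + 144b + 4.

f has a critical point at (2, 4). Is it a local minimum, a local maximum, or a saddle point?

The mixed partial ∂²f/∂a∂b is 0, so the Hessian at any point is diag(f_aa, f_bb) = diag(12(-3a^2 + 2a + 14), -18b).
At (2, 4): H = diag(72, -72).
The eigenvalues have opposite signs, so H is indefinite: a saddle point.

saddle point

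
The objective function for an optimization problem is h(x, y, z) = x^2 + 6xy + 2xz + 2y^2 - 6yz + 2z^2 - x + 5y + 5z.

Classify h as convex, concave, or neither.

neither

h is quadratic, so its Hessian is the constant matrix H = [[2, 6, 2], [6, 4, -6], [2, -6, 4]].
Leading principal minors: 2, -28, -344.
Neither pattern holds ⇒ H is indefinite ⇒ neither convex nor concave.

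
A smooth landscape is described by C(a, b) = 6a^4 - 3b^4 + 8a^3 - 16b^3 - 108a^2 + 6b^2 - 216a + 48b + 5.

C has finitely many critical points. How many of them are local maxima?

C separates as a function of a plus a function of b, so ∇C=0 decouples.
∂C/∂a = 24(a - 3)(a + 1)(a + 3) = 0 at a ∈ {-3, -1, 3}; ∂C/∂b = -12(b - 1)(b + 1)(b + 4) = 0 at b ∈ {-4, -1, 1}.
The Hessian is diagonal: diag(C_aa, C_bb). Second derivatives: C_aa(-3)=288, C_aa(-1)=-192, C_aa(3)=576; C_bb(-4)=-180, C_bb(-1)=72, C_bb(1)=-120.
Local maxima occur where both diagonal entries negative: (-1, -4), (-1, 1). Count: 2.

2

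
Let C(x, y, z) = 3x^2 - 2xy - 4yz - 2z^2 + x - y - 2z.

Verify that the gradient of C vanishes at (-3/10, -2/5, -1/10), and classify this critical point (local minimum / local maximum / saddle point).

saddle point

∇C = (6x - 2y + 1, -2x - 4z - 1, -4y - 4z - 2); substituting (-3/10, -2/5, -1/10) gives ∇C = (0, 0, 0), so (-3/10, -2/5, -1/10) is indeed a critical point.
The Hessian is constant: H = [[6, -2, 0], [-2, 0, -4], [0, -4, -4]].
Leading principal minors: Δ₁ = 6, Δ₂ = -4, Δ₃ = -80.
The minors fit neither the all-positive nor the alternating-sign pattern, so H is indefinite: a saddle point.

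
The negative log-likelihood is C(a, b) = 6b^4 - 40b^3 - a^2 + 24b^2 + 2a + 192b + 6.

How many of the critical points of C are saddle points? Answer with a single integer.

C separates as a function of a plus a function of b, so ∇C=0 decouples.
∂C/∂a = -2(a - 1) = 0 at a ∈ {1}; ∂C/∂b = 24(b - 4)(b - 2)(b + 1) = 0 at b ∈ {-1, 2, 4}.
The Hessian is diagonal: diag(C_aa, C_bb). Second derivatives: C_aa(1)=-2; C_bb(-1)=360, C_bb(2)=-144, C_bb(4)=240.
Saddle points occur where the two diagonal entries have opposite signs: (1, -1), (1, 4). Count: 2.

2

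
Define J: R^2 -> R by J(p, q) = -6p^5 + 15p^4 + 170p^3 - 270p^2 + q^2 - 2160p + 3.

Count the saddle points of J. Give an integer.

J separates as a function of p plus a function of q, so ∇J=0 decouples.
∂J/∂p = -30(p - 4)(p - 3)(p + 2)(p + 3) = 0 at p ∈ {-3, -2, 3, 4}; ∂J/∂q = 2q = 0 at q ∈ {0}.
The Hessian is diagonal: diag(J_pp, J_qq). Second derivatives: J_pp(-3)=1260, J_pp(-2)=-900, J_pp(3)=900, J_pp(4)=-1260; J_qq(0)=2.
Saddle points occur where the two diagonal entries have opposite signs: (-2, 0), (4, 0). Count: 2.

2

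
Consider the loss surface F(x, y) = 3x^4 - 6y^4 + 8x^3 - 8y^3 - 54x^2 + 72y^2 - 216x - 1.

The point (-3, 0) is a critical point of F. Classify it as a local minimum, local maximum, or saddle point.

The mixed partial ∂²F/∂x∂y is 0, so the Hessian at any point is diag(F_xx, F_yy) = diag(12(3x^2 + 4x - 9), 24(-3y^2 - 2y + 6)).
At (-3, 0): H = diag(72, 144).
Both eigenvalues are positive, so H is positive definite: a local minimum.

local minimum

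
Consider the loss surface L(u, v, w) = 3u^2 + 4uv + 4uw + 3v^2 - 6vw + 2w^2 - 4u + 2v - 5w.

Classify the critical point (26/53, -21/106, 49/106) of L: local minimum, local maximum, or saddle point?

The Hessian is constant: H = [[6, 4, 4], [4, 6, -6], [4, -6, 4]].
Leading principal minors: Δ₁ = 6, Δ₂ = 20, Δ₃ = -424.
The minors fit neither the all-positive nor the alternating-sign pattern, so H is indefinite: a saddle point.

saddle point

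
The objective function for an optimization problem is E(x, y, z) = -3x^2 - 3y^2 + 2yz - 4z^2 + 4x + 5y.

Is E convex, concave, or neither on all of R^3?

concave

E is quadratic, so its Hessian is the constant matrix H = [[-6, 0, 0], [0, -6, 2], [0, 2, -8]].
Leading principal minors: -6, 36, -264.
Signs alternate −, +, − ⇒ H ≺ 0 ⇒ concave.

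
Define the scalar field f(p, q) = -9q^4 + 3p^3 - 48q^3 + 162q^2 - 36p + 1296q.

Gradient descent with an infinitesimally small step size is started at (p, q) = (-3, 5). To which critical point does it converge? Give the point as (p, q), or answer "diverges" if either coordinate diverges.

diverges

f is separable, so gradient descent decouples: p follows -∂f/∂p, q follows -∂f/∂q.
∂f/∂p = 9(p - 2)(p + 2); at p=-3 this is 45, so p decreases.
∂f/∂q = -36(q - 3)(q + 3)(q + 4); at q=5 this is -5184, so q increases.
The p-coordinate has no critical point in that direction and runs off to infinity.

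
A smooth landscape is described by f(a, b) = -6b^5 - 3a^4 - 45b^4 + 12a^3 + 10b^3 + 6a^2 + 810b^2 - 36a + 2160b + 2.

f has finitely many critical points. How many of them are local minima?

f separates as a function of a plus a function of b, so ∇f=0 decouples.
∂f/∂a = -12(a - 3)(a - 1)(a + 1) = 0 at a ∈ {-1, 1, 3}; ∂f/∂b = -30(b - 3)(b + 2)(b + 3)(b + 4) = 0 at b ∈ {-4, -3, -2, 3}.
The Hessian is diagonal: diag(f_aa, f_bb). Second derivatives: f_aa(-1)=-96, f_aa(1)=48, f_aa(3)=-96; f_bb(-4)=420, f_bb(-3)=-180, f_bb(-2)=300, f_bb(3)=-6300.
Local minima occur where both diagonal entries positive: (1, -4), (1, -2). Count: 2.

2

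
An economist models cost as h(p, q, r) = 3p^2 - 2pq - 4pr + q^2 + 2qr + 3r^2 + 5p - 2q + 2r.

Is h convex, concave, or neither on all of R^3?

h is quadratic, so its Hessian is the constant matrix H = [[6, -2, -4], [-2, 2, 2], [-4, 2, 6]].
Leading principal minors: 6, 8, 24.
All positive ⇒ H ≻ 0 ⇒ convex.

convex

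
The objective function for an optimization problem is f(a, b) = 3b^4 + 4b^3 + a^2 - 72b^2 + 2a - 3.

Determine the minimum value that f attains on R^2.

f(a,b) separates as P(a) + Q(b) − 3, so its minimum is min P + min Q − 3.
P'(a) = 2a + 2 vanishes at a ∈ {-1}; Q'(b) = 12b(b - 3)(b + 4) vanishes at b ∈ {-4, 0, 3}.
Local minima of P (where P''>0): P(-1)=-1. Local minima of Q: Q(-4)=-640, Q(3)=-297.
So the global minimum of f is P(-1) + Q(-4) − 3 = -1 − 640 − 3 = -644, attained at (-1, -4).

-644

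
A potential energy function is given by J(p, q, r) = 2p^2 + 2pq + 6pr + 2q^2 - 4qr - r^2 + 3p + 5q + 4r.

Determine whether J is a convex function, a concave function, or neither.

neither

J is quadratic, so its Hessian is the constant matrix H = [[4, 2, 6], [2, 4, -4], [6, -4, -2]].
Leading principal minors: 4, 12, -328.
Neither pattern holds ⇒ H is indefinite ⇒ neither convex nor concave.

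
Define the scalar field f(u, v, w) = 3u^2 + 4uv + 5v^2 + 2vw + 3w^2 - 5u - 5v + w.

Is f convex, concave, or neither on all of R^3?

convex

f is quadratic, so its Hessian is the constant matrix H = [[6, 4, 0], [4, 10, 2], [0, 2, 6]].
Leading principal minors: 6, 44, 240.
All positive ⇒ H ≻ 0 ⇒ convex.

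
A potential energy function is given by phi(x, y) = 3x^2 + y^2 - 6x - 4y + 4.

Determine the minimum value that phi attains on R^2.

phi(x,y) separates as P(x) + Q(y) + 4, so its minimum is min P + min Q + 4.
P'(x) = 6x - 6 vanishes at x ∈ {1}; Q'(y) = 2y - 4 vanishes at y ∈ {2}.
Local minima of P (where P''>0): P(1)=-3. Local minima of Q: Q(2)=-4.
So the global minimum of phi is P(1) + Q(2) + 4 = -3 − 4 + 4 = -3, attained at (1, 2).

-3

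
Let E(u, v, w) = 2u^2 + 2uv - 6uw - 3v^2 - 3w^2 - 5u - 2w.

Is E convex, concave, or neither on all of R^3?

neither

E is quadratic, so its Hessian is the constant matrix H = [[4, 2, -6], [2, -6, 0], [-6, 0, -6]].
Leading principal minors: 4, -28, 384.
Neither pattern holds ⇒ H is indefinite ⇒ neither convex nor concave.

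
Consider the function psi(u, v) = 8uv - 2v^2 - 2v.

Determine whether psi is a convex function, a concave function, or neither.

neither

psi is quadratic, so its Hessian is the constant matrix H = [[0, 8], [8, -4]].
det(H) = -64, tr(H) = -4.
det(H) < 0, so H is indefinite: neither convex nor concave.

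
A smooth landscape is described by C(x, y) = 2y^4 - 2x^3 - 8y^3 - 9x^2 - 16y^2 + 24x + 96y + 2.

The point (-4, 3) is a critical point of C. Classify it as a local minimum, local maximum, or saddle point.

local minimum

The mixed partial ∂²C/∂x∂y is 0, so the Hessian at any point is diag(C_xx, C_yy) = diag(-6(2x + 3), 8(3y^2 - 6y - 4)).
At (-4, 3): H = diag(30, 40).
Both eigenvalues are positive, so H is positive definite: a local minimum.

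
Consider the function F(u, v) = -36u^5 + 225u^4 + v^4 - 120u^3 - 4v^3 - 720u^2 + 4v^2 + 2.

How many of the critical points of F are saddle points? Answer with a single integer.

F separates as a function of u plus a function of v, so ∇F=0 decouples.
∂F/∂u = -180u(u - 4)(u - 2)(u + 1) = 0 at u ∈ {-1, 0, 2, 4}; ∂F/∂v = 4v(v - 2)(v - 1) = 0 at v ∈ {0, 1, 2}.
The Hessian is diagonal: diag(F_uu, F_vv). Second derivatives: F_uu(-1)=2700, F_uu(0)=-1440, F_uu(2)=2160, F_uu(4)=-7200; F_vv(0)=8, F_vv(1)=-4, F_vv(2)=8.
Saddle points occur where the two diagonal entries have opposite signs: (-1, 1), (0, 0), (0, 2), (2, 1), (4, 0), (4, 2). Count: 6.

6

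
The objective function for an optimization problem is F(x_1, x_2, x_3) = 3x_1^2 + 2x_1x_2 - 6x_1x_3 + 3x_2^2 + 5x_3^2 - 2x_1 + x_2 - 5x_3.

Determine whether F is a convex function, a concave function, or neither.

F is quadratic, so its Hessian is the constant matrix H = [[6, 2, -6], [2, 6, 0], [-6, 0, 10]].
Leading principal minors: 6, 32, 104.
All positive ⇒ H ≻ 0 ⇒ convex.

convex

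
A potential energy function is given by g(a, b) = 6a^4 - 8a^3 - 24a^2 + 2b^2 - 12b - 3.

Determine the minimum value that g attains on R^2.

-85

g(a,b) separates as P(a) + Q(b) − 3, so its minimum is min P + min Q − 3.
P'(a) = 24a(a - 2)(a + 1) vanishes at a ∈ {-1, 0, 2}; Q'(b) = 4b - 12 vanishes at b ∈ {3}.
Local minima of P (where P''>0): P(-1)=-10, P(2)=-64. Local minima of Q: Q(3)=-18.
So the global minimum of g is P(2) + Q(3) − 3 = -64 − 18 − 3 = -85, attained at (2, 3).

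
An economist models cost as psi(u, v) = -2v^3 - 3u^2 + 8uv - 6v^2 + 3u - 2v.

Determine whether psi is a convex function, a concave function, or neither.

The term -2v^3 is cubic, so the Hessian is not constant.
∂²psi/∂v² = -12v - 12, which takes both signs as v varies (negative for sufficiently large v). A diagonal entry of the Hessian changing sign means the Hessian is neither positive- nor negative-semidefinite on all of R^2.

neither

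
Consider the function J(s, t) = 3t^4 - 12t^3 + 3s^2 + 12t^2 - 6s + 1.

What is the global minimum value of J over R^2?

J(s,t) separates as P(s) + Q(t) + 1, so its minimum is min P + min Q + 1.
P'(s) = 6s - 6 vanishes at s ∈ {1}; Q'(t) = 12t(t - 2)(t - 1) vanishes at t ∈ {0, 1, 2}.
Local minima of P (where P''>0): P(1)=-3. Local minima of Q: Q(0)=0, Q(2)=0.
So the global minimum of J is P(1) + Q(0) + 1 = -3 + 0 + 1 = -2, attained at (1, 0).

-2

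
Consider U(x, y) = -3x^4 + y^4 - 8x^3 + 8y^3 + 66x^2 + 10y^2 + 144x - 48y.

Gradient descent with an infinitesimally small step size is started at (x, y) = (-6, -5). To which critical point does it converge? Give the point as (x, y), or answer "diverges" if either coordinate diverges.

U is separable, so gradient descent decouples: x follows -∂U/∂x, y follows -∂U/∂y.
∂U/∂x = -12(x - 3)(x + 1)(x + 4); at x=-6 this is 1080, so x decreases.
∂U/∂y = 4(y - 1)(y + 3)(y + 4); at y=-5 this is -48, so y increases.
The x-coordinate has no critical point in that direction and runs off to infinity.

diverges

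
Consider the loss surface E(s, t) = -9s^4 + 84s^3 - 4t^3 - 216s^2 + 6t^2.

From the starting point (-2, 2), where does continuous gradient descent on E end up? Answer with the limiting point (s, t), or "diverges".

diverges

E is separable, so gradient descent decouples: s follows -∂E/∂s, t follows -∂E/∂t.
∂E/∂s = -36s(s - 4)(s - 3); at s=-2 this is 2160, so s decreases.
∂E/∂t = -12t(t - 1); at t=2 this is -24, so t increases.
The s-coordinate has no critical point in that direction and runs off to infinity.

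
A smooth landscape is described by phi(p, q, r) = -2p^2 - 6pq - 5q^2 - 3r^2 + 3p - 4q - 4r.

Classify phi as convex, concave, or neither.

phi is quadratic, so its Hessian is the constant matrix H = [[-4, -6, 0], [-6, -10, 0], [0, 0, -6]].
Leading principal minors: -4, 4, -24.
Signs alternate −, +, − ⇒ H ≺ 0 ⇒ concave.

concave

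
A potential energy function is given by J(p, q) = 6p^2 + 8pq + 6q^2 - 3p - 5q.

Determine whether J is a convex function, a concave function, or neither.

convex

J is quadratic, so its Hessian is the constant matrix H = [[12, 8], [8, 12]].
det(H) = 80, tr(H) = 24.
det(H) > 0 and tr(H) > 0, so H is positive definite everywhere: convex.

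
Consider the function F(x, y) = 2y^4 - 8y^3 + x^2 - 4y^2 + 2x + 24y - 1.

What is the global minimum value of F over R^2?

-20

F(x,y) separates as P(x) + Q(y) − 1, so its minimum is min P + min Q − 1.
P'(x) = 2x + 2 vanishes at x ∈ {-1}; Q'(y) = 8(y - 3)(y - 1)(y + 1) vanishes at y ∈ {-1, 1, 3}.
Local minima of P (where P''>0): P(-1)=-1. Local minima of Q: Q(-1)=-18, Q(3)=-18.
So the global minimum of F is P(-1) + Q(-1) − 1 = -1 − 18 − 1 = -20, attained at (-1, -1).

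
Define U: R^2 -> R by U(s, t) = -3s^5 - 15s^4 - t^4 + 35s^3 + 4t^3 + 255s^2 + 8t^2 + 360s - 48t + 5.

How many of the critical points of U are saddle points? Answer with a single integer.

U separates as a function of s plus a function of t, so ∇U=0 decouples.
∂U/∂s = -15(s - 3)(s + 1)(s + 2)(s + 4) = 0 at s ∈ {-4, -2, -1, 3}; ∂U/∂t = -4(t - 3)(t - 2)(t + 2) = 0 at t ∈ {-2, 2, 3}.
The Hessian is diagonal: diag(U_ss, U_tt). Second derivatives: U_ss(-4)=630, U_ss(-2)=-150, U_ss(-1)=180, U_ss(3)=-2100; U_tt(-2)=-80, U_tt(2)=16, U_tt(3)=-20.
Saddle points occur where the two diagonal entries have opposite signs: (-4, -2), (-4, 3), (-2, 2), (-1, -2), (-1, 3), (3, 2). Count: 6.

6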